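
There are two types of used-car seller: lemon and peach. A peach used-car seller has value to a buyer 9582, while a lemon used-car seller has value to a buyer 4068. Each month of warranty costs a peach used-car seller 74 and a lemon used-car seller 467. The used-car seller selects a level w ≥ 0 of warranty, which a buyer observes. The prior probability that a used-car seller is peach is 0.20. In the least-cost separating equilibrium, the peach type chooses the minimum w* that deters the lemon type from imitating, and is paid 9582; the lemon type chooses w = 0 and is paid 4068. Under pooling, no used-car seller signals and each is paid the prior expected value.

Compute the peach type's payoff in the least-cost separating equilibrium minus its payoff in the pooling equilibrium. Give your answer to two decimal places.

Least-cost separating signal: w* solves 4068 = 9582 − 467·w*, so w* = (9582 − 4068)/467 ≈ 11.8073.
Peach type's separating payoff: 9582 − 74 × w* = 9582 − 74 × (9582 − 4068)/467 = 9582 − 408036/467 ≈ 8708.2612.
Pooling payoff: 0.20 × 9582 + 0.80 × 4068 = 5170.8.
Difference: 8708.2612 − 5170.8 = 3537.4612, i.e. 3537.46 to two decimal places.
The peach type prefers to separate.

3537.46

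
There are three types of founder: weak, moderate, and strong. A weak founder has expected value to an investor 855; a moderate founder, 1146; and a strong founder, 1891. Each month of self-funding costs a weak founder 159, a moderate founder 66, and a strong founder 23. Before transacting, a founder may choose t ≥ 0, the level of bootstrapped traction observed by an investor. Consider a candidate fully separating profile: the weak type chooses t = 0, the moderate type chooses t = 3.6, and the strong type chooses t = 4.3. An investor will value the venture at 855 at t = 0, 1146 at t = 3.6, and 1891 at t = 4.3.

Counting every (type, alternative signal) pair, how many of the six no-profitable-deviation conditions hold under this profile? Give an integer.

Weak (own payoff 855): to t=3.6 gives 1146 − 159×3.6 = 573.6 → no gain ✓; to t=4.3 gives 1891 − 159×4.3 = 1207.3 → profitable ✗.
Moderate (own payoff 1146 − 66×3.6 = 908.4): to t=0 gives 855 → no gain ✓; to t=4.3 gives 1891 − 66×4.3 = 1607.2 → profitable ✗.
Strong (own payoff 1891 − 23×4.3 = 1792.1): to t=0 gives 855 → no gain ✓; to t=3.6 gives 1146 − 23×3.6 = 1063.2 → no gain ✓.
4 of the 6 constraints hold; not an equilibrium.

4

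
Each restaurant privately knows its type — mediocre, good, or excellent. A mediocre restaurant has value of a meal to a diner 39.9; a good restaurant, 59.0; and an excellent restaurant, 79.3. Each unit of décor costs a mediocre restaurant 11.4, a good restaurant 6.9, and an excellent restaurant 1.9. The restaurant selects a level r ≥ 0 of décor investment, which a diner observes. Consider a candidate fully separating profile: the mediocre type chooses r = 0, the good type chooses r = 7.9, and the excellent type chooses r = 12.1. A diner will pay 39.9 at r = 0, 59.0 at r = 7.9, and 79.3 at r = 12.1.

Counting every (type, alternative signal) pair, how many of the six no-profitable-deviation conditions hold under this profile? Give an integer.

Excellent (own payoff 79.3 − 1.9×12.1 = 56.31): to r=0 gives 39.9 → no gain ✓; to r=7.9 gives 59.0 − 1.9×7.9 = 43.99 → no gain ✓.
Good (own payoff 59.0 − 6.9×7.9 = 4.49): to r=0 gives 39.9 → profitable ✗; to r=12.1 gives 79.3 − 6.9×12.1 = -4.19 → no gain ✓.
Mediocre (own payoff 39.9): to r=7.9 gives 59.0 − 11.4×7.9 = -31.06 → no gain ✓; to r=12.1 gives 79.3 − 11.4×12.1 = -58.64 → no gain ✓.
5 of the 6 constraints hold; not an equilibrium.

5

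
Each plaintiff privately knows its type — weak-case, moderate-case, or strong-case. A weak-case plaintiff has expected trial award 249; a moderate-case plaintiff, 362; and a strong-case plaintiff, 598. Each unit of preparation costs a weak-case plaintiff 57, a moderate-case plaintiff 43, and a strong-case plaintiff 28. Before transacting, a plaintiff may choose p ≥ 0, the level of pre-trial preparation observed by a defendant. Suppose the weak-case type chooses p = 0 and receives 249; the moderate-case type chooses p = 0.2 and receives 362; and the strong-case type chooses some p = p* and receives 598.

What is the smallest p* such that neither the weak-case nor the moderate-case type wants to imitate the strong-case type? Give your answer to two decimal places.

Weak-case type (on-path payoff 249) won't mimic when 249 ≥ 598 − 57·p*, i.e. p* ≥ 6.12.
Moderate-case type (on-path payoff 362 − 43×0.2 = 353.4) won't mimic when 353.4 ≥ 598 − 43·p*, i.e. p* ≥ 5.69.
Both must hold, so p* = max(6.12, 5.69) = 6.12. The weak-case type's constraint binds.

6.12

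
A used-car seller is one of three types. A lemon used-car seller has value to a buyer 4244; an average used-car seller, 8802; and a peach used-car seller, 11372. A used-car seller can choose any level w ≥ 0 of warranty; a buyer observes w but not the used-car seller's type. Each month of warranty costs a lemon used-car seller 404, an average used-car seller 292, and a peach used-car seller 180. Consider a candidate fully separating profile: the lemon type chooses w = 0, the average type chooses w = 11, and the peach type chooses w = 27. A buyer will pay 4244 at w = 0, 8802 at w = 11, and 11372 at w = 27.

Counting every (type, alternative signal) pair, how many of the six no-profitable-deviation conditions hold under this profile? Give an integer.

4

Peach (own payoff 11372 − 180×27 = 6512): to w=0 gives 4244 → no gain ✓; to w=11 gives 8802 − 180×11 = 6822 → profitable ✗.
Average (own payoff 8802 − 292×11 = 5590): to w=0 gives 4244 → no gain ✓; to w=27 gives 11372 − 292×27 = 3488 → no gain ✓.
Lemon (own payoff 4244): to w=11 gives 8802 − 404×11 = 4358 → profitable ✗; to w=27 gives 11372 − 404×27 = 464 → no gain ✓.
4 of the 6 constraints hold; not an equilibrium.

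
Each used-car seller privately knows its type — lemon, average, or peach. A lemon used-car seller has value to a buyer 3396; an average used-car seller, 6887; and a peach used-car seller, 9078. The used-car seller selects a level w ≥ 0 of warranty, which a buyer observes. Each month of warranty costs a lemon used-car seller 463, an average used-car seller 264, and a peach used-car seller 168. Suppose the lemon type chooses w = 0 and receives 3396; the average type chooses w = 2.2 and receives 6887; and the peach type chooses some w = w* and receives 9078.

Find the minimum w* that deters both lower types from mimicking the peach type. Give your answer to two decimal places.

12.27

Lemon type (on-path payoff 3396) won't mimic when 3396 ≥ 9078 − 463·w*, i.e. w* ≥ 12.27.
Average type (on-path payoff 6887 − 264×2.2 = 6306.2) won't mimic when 6306.2 ≥ 9078 − 264·w*, i.e. w* ≥ 10.50.
Both must hold, so w* = max(12.27, 10.50) = 12.27. The lemon type's constraint binds.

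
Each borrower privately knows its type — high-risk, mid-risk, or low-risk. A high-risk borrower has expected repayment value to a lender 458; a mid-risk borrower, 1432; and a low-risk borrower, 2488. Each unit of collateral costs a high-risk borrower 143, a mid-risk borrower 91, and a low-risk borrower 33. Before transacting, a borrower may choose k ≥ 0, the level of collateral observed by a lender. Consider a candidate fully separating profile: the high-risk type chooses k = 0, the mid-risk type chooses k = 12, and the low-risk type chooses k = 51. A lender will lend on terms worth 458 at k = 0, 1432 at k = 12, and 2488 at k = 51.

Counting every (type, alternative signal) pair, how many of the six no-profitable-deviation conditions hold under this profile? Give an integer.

High-risk (own payoff 458): to k=12 gives 1432 − 143×12 = -284 → no gain ✓; to k=51 gives 2488 − 143×51 = -4805 → no gain ✓.
Mid-risk (own payoff 1432 − 91×12 = 340): to k=0 gives 458 → profitable ✗; to k=51 gives 2488 − 91×51 = -2153 → no gain ✓.
Low-risk (own payoff 2488 − 33×51 = 805): to k=0 gives 458 → no gain ✓; to k=12 gives 1432 − 33×12 = 1036 → profitable ✗.
4 of the 6 constraints hold; not an equilibrium.

4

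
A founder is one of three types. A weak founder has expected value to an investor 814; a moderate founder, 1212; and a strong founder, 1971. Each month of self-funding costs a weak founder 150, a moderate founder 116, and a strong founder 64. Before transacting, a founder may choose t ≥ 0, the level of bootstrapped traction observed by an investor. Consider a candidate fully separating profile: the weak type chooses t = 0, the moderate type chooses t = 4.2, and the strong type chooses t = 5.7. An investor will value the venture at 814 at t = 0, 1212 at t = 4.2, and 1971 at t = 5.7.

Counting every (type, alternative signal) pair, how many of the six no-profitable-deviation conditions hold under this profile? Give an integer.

Strong (own payoff 1971 − 64×5.7 = 1606.2): to t=0 gives 814 → no gain ✓; to t=4.2 gives 1212 − 64×4.2 = 943.2 → no gain ✓.
Moderate (own payoff 1212 − 116×4.2 = 724.8): to t=0 gives 814 → profitable ✗; to t=5.7 gives 1971 − 116×5.7 = 1309.8 → profitable ✗.
Weak (own payoff 814): to t=4.2 gives 1212 − 150×4.2 = 582 → no gain ✓; to t=5.7 gives 1971 − 150×5.7 = 1116 → profitable ✗.
3 of the 6 constraints hold; not an equilibrium.

3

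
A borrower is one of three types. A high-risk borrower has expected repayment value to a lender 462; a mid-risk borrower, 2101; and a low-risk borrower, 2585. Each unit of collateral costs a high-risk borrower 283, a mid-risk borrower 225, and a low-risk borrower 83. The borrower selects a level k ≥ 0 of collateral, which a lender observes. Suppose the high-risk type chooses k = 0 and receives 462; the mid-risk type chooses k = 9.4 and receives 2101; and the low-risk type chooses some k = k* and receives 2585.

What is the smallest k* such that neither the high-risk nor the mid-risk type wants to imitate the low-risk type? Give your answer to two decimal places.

11.55

High-risk type (on-path payoff 462) won't mimic when 462 ≥ 2585 − 283·k*, i.e. k* ≥ 7.50.
Mid-risk type (on-path payoff 2101 − 225×9.4 = -14) won't mimic when -14 ≥ 2585 − 225·k*, i.e. k* ≥ 11.55.
Both must hold, so k* = max(7.50, 11.55) = 11.55. The mid-risk type's constraint binds.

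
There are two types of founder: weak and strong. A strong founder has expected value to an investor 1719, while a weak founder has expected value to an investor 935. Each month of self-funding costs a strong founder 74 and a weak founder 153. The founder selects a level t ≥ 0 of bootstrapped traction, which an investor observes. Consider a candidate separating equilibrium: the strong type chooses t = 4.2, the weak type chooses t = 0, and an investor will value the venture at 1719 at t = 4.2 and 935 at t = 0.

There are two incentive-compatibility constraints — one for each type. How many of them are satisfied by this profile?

1

Strong type: signal → 1719 − 74 × 4.2 = 1408.2; deviate to 0 → 935. IC holds (1408.2 ≥ 935).
Weak type: stay at 0 → 935; mimic → 1719 − 153 × 4.2 = 1076.4. IC fails (935 < 1076.4).
1 of 2 constraints hold, so this profile is not an equilibrium.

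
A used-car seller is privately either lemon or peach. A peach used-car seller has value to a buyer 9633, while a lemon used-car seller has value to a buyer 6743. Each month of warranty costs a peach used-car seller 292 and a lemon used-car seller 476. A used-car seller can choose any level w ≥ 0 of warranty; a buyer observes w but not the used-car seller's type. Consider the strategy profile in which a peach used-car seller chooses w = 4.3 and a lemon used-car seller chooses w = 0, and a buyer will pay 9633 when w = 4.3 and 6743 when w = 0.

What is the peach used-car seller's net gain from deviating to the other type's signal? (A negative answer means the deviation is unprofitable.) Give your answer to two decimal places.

-1634.40

Playing w = 4.3 the peach used-car seller receives 9633 − 292 × 4.3 = 8377.4.
Deviating to w = 0 yields 6743 instead.
Gain from deviating: 6743 − 8377.4 = -1634.40.
The gain is negative, so the peach type's incentive-compatibility constraint is satisfied.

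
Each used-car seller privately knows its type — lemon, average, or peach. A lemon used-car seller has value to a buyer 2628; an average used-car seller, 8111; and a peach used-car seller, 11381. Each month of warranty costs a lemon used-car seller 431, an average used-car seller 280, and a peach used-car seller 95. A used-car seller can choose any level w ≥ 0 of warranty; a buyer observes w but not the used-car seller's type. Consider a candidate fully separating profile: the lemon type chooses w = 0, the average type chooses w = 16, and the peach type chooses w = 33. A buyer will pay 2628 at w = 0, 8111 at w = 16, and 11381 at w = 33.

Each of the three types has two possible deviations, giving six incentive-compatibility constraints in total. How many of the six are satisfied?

6

Lemon (own payoff 2628): to w=16 gives 8111 − 431×16 = 1215 → no gain ✓; to w=33 gives 11381 − 431×33 = -2842 → no gain ✓.
Peach (own payoff 11381 − 95×33 = 8246): to w=0 gives 2628 → no gain ✓; to w=16 gives 8111 − 95×16 = 6591 → no gain ✓.
Average (own payoff 8111 − 280×16 = 3631): to w=0 gives 2628 → no gain ✓; to w=33 gives 11381 − 280×33 = 2141 → no gain ✓.
6 of the 6 constraints hold; this profile is a separating equilibrium.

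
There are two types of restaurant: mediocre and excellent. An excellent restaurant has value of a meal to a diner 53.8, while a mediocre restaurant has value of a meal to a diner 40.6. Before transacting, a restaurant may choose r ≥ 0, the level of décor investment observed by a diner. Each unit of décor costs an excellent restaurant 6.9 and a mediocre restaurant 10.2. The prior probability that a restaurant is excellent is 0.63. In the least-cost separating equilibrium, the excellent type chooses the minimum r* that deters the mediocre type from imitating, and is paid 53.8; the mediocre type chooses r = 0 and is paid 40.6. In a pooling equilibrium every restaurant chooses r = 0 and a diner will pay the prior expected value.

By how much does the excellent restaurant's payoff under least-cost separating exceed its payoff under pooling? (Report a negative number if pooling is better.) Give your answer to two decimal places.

-4.05

Least-cost separating signal: r* solves 40.6 = 53.8 − 10.2·r*, so r* = (53.8 − 40.6)/10.2 ≈ 1.2941.
Excellent type's separating payoff: 53.8 − 6.9 × r* = 53.8 − 6.9 × (53.8 − 40.6)/10.2 = 53.8 − 91.08/10.2 ≈ 44.8706.
Pooling payoff: 0.63 × 53.8 + 0.37 × 40.6 = 48.916.
Difference: 44.8706 − 48.916 = -4.0454, i.e. -4.05 to two decimal places.
The excellent type would prefer the pooling outcome.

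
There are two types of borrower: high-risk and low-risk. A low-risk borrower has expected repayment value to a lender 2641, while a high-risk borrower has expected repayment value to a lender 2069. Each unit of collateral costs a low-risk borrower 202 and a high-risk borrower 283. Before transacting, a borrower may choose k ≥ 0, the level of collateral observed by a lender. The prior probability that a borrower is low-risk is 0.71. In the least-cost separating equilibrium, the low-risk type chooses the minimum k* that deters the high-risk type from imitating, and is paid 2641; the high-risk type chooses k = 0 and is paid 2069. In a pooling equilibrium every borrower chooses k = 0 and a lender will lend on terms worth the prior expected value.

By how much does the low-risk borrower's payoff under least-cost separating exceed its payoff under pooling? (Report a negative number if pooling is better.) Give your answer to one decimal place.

Least-cost separating signal: k* solves 2069 = 2641 − 283·k*, so k* = (2641 − 2069)/283 ≈ 2.0212.
Low-risk type's separating payoff: 2641 − 202 × k* = 2641 − 202 × (2641 − 2069)/283 = 2641 − 115544/283 ≈ 2232.717.
Pooling payoff: 0.71 × 2641 + 0.29 × 2069 = 2475.12.
Difference: 2232.717 − 2475.12 = -242.403, i.e. -242.4 to one decimal place.
The low-risk type would prefer the pooling outcome.

-242.4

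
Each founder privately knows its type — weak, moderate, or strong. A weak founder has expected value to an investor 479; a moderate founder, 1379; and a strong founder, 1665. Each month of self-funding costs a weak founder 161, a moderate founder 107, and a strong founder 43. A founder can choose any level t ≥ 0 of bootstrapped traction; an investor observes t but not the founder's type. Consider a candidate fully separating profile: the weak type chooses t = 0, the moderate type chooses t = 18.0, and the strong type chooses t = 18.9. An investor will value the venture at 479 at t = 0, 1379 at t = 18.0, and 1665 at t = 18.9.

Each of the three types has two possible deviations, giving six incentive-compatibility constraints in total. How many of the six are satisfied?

Weak (own payoff 479): to t=18.0 gives 1379 − 161×18.0 = -1519 → no gain ✓; to t=18.9 gives 1665 − 161×18.9 = -1377.9 → no gain ✓.
Moderate (own payoff 1379 − 107×18.0 = -547): to t=0 gives 479 → profitable ✗; to t=18.9 gives 1665 − 107×18.9 = -357.3 → profitable ✗.
Strong (own payoff 1665 − 43×18.9 = 852.3): to t=0 gives 479 → no gain ✓; to t=18.0 gives 1379 − 43×18.0 = 605 → no gain ✓.
4 of the 6 constraints hold; not an equilibrium.

4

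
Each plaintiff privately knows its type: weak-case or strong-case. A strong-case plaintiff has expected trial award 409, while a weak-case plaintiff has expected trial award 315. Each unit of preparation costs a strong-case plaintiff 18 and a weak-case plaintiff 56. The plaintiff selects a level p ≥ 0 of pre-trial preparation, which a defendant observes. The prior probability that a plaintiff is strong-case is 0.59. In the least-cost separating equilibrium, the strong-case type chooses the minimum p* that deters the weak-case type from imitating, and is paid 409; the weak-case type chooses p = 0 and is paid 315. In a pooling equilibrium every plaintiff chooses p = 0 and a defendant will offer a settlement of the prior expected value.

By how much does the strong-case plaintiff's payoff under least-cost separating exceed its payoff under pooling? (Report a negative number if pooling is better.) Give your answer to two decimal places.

Least-cost separating signal: p* solves 315 = 409 − 56·p*, so p* = (409 − 315)/56 ≈ 1.6786.
Strong-case type's separating payoff: 409 − 18 × p* = 409 − 18 × (409 − 315)/56 = 409 − 1692/56 ≈ 378.7857.
Pooling payoff: 0.59 × 409 + 0.41 × 315 = 370.46.
Difference: 378.7857 − 370.46 = 8.3257, i.e. 8.33 to two decimal places.
The strong-case type prefers to separate.

8.33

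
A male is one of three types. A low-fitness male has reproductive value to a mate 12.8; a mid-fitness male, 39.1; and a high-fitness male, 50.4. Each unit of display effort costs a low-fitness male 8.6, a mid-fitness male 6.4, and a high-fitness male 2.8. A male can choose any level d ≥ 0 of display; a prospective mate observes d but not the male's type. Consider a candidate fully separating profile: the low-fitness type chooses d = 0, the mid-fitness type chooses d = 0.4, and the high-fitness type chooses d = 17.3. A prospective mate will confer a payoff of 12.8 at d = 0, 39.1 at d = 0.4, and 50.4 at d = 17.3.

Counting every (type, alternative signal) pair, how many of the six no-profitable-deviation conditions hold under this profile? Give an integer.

3

High-fitness (own payoff 50.4 − 2.8×17.3 = 1.96): to d=0 gives 12.8 → profitable ✗; to d=0.4 gives 39.1 − 2.8×0.4 = 37.98 → profitable ✗.
Low-fitness (own payoff 12.8): to d=0.4 gives 39.1 − 8.6×0.4 = 35.66 → profitable ✗; to d=17.3 gives 50.4 − 8.6×17.3 = -98.38 → no gain ✓.
Mid-fitness (own payoff 39.1 − 6.4×0.4 = 36.54): to d=0 gives 12.8 → no gain ✓; to d=17.3 gives 50.4 − 6.4×17.3 = -60.32 → no gain ✓.
3 of the 6 constraints hold; not an equilibrium.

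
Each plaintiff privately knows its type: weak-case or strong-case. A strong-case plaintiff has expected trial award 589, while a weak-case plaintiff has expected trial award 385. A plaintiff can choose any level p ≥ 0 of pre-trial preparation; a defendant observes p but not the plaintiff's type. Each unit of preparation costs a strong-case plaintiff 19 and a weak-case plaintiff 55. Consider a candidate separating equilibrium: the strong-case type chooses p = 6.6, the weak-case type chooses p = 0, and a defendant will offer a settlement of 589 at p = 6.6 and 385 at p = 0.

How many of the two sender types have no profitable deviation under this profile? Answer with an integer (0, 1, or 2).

Weak-case type: stay at 0 → 385; mimic → 589 − 55 × 6.6 = 226. IC holds (385 ≥ 226).
Strong-case type: signal → 589 − 19 × 6.6 = 463.6; deviate to 0 → 385. IC holds (463.6 ≥ 385).
2 of 2 constraints hold, so this is a separating equilibrium.

2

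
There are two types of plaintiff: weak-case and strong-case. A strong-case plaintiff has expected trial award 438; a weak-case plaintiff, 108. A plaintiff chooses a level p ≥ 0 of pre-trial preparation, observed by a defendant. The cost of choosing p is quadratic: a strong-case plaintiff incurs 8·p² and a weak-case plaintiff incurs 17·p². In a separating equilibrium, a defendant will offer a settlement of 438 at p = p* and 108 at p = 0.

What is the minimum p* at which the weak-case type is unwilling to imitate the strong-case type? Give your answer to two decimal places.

4.41

The weak-case type at p = 0 receives 108; imitating at p* yields 438 − 17·p*².
Indifference: 108 = 438 − 17·p*², so p*² = (438 − 108) / 17 ≈ 19.4118.
p* = √19.4118 ≈ 4.41.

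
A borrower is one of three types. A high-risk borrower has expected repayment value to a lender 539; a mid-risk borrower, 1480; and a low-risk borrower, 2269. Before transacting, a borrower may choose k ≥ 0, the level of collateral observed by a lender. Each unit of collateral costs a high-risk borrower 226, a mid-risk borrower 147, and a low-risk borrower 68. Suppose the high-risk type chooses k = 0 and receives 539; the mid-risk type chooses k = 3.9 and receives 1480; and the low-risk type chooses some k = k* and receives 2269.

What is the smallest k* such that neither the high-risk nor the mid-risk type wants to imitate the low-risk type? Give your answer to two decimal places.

9.27

Mid-risk type (on-path payoff 1480 − 147×3.9 = 906.7) won't mimic when 906.7 ≥ 2269 − 147·k*, i.e. k* ≥ 9.27.
High-risk type (on-path payoff 539) won't mimic when 539 ≥ 2269 − 226·k*, i.e. k* ≥ 7.65.
Both must hold, so k* = max(7.65, 9.27) = 9.27. The mid-risk type's constraint binds.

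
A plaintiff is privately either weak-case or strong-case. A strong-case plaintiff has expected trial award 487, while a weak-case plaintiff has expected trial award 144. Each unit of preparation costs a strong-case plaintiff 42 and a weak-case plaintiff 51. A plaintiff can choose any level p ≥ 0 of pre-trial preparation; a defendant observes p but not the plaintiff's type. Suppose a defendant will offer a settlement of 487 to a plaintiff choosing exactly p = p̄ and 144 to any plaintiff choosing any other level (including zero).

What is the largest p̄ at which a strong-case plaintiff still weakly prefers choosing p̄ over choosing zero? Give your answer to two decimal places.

8.17

Choosing p̄ yields the strong-case type 487 − 42·p̄; choosing zero yields 144.
The strong-case type is indifferent at 487 − 42·p̄ = 144, i.e. p̄ = (487 − 144) / 42 ≈ 8.17.
For any p̄ above 8.17 the strong-case type would rather pool at zero, so separation collapses.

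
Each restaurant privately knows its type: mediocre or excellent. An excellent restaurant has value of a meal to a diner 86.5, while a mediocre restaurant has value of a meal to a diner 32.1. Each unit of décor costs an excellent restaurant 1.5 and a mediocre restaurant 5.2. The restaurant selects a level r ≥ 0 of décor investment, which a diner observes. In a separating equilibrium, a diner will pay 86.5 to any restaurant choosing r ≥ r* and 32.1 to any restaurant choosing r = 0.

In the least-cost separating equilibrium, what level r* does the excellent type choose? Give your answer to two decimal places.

A mediocre restaurant choosing r = 0 receives 32.1.
Imitating at r* instead would pay 86.5 at cost 5.2·r*, netting 86.5 − 5.2·r*.
Indifference: 32.1 = 86.5 − 5.2·r*, so r* = (86.5 − 32.1) / 5.2 ≈ 10.46.
This is the mediocre type's binding incentive-compatibility constraint; any r ≥ 10.46 sustains separation on that side.

10.46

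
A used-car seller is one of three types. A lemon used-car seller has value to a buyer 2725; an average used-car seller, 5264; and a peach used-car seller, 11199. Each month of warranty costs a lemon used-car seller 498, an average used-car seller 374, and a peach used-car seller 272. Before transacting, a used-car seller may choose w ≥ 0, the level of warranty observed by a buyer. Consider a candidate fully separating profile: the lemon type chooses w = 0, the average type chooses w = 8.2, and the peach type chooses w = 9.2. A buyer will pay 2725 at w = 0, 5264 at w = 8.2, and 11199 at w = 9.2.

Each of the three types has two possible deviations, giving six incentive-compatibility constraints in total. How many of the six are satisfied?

Lemon (own payoff 2725): to w=8.2 gives 5264 − 498×8.2 = 1180.4 → no gain ✓; to w=9.2 gives 11199 − 498×9.2 = 6617.4 → profitable ✗.
Average (own payoff 5264 − 374×8.2 = 2197.2): to w=0 gives 2725 → profitable ✗; to w=9.2 gives 11199 − 374×9.2 = 7758.2 → profitable ✗.
Peach (own payoff 11199 − 272×9.2 = 8696.6): to w=0 gives 2725 → no gain ✓; to w=8.2 gives 5264 − 272×8.2 = 3033.6 → no gain ✓.
3 of the 6 constraints hold; not an equilibrium.

3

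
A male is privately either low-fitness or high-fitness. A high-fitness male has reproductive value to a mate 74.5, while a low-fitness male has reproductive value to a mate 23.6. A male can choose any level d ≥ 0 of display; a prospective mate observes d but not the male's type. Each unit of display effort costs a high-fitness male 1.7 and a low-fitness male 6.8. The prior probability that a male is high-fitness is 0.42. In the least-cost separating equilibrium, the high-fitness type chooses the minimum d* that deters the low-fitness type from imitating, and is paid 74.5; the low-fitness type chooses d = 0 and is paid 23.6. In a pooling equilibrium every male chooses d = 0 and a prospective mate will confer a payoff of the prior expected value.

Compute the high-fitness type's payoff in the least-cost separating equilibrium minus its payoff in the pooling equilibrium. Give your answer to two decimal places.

16.80

Least-cost separating signal: d* solves 23.6 = 74.5 − 6.8·d*, so d* = (74.5 − 23.6)/6.8 ≈ 7.4853.
High-fitness type's separating payoff: 74.5 − 1.7 × d* = 74.5 − 1.7 × (74.5 − 23.6)/6.8 = 74.5 − 86.53/6.8 = 61.775.
Pooling payoff: 0.42 × 74.5 + 0.58 × 23.6 = 44.978.
Difference: 61.775 − 44.978 = 16.797, i.e. 16.80 to two decimal places.
The high-fitness type prefers to separate.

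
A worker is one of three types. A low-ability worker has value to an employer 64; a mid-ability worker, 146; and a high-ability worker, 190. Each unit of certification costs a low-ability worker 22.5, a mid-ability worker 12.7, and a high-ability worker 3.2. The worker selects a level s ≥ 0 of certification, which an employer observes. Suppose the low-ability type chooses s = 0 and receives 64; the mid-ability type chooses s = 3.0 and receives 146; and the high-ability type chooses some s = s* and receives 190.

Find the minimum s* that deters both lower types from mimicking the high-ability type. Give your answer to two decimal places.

Low-ability type (on-path payoff 64) won't mimic when 64 ≥ 190 − 22.5·s*, i.e. s* ≥ 5.60.
Mid-ability type (on-path payoff 146 − 12.7×3.0 = 107.9) won't mimic when 107.9 ≥ 190 − 12.7·s*, i.e. s* ≥ 6.46.
Both must hold, so s* = max(5.60, 6.46) = 6.46. The mid-ability type's constraint binds.

6.46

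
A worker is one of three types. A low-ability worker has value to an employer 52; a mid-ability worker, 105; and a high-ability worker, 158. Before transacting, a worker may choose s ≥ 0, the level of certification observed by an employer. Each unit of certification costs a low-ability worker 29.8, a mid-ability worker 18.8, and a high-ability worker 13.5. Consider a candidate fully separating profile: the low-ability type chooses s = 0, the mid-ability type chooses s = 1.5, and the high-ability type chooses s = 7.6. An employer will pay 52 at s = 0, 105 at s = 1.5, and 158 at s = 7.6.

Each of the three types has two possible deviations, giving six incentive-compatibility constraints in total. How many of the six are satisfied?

High-ability (own payoff 158 − 13.5×7.6 = 55.4): to s=0 gives 52 → no gain ✓; to s=1.5 gives 105 − 13.5×1.5 = 84.75 → profitable ✗.
Mid-ability (own payoff 105 − 18.8×1.5 = 76.8): to s=0 gives 52 → no gain ✓; to s=7.6 gives 158 − 18.8×7.6 = 15.12 → no gain ✓.
Low-ability (own payoff 52): to s=1.5 gives 105 − 29.8×1.5 = 60.3 → profitable ✗; to s=7.6 gives 158 − 29.8×7.6 = -68.48 → no gain ✓.
4 of the 6 constraints hold; not an equilibrium.

4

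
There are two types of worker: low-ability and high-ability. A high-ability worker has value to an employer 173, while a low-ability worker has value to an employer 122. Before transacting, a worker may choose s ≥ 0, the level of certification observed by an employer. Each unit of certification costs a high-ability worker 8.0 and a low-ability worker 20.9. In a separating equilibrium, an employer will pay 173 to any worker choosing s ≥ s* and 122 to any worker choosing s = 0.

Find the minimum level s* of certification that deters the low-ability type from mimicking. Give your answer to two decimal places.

2.44

A low-ability worker choosing s = 0 receives 122.
Imitating at s* instead would pay 173 at cost 20.9·s*, netting 173 − 20.9·s*.
Indifference: 122 = 173 − 20.9·s*, so s* = (173 − 122) / 20.9 ≈ 2.44.
This is the low-ability type's binding incentive-compatibility constraint; any s ≥ 2.44 sustains separation on that side.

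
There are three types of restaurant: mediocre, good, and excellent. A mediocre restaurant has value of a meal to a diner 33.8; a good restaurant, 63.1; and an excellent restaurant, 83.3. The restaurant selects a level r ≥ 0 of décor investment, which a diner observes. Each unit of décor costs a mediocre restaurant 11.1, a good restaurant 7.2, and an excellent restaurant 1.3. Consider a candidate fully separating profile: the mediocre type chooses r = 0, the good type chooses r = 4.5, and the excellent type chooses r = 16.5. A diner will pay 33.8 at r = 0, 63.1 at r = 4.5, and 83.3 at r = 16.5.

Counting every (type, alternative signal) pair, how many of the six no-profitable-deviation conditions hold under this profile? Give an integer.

Excellent (own payoff 83.3 − 1.3×16.5 = 61.85): to r=0 gives 33.8 → no gain ✓; to r=4.5 gives 63.1 − 1.3×4.5 = 57.25 → no gain ✓.
Mediocre (own payoff 33.8): to r=4.5 gives 63.1 − 11.1×4.5 = 13.15 → no gain ✓; to r=16.5 gives 83.3 − 11.1×16.5 = -99.85 → no gain ✓.
Good (own payoff 63.1 − 7.2×4.5 = 30.7): to r=0 gives 33.8 → profitable ✗; to r=16.5 gives 83.3 − 7.2×16.5 = -35.5 → no gain ✓.
5 of the 6 constraints hold; not an equilibrium.

5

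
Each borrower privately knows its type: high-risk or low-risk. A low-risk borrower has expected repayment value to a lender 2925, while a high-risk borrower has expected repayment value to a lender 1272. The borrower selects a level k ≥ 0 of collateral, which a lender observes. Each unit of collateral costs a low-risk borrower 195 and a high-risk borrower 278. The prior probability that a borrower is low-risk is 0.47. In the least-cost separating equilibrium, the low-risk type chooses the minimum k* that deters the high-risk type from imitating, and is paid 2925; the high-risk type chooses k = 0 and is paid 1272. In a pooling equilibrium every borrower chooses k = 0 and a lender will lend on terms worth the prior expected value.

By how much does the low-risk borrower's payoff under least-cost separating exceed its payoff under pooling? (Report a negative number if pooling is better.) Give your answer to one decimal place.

-283.4

Least-cost separating signal: k* solves 1272 = 2925 − 278·k*, so k* = (2925 − 1272)/278 ≈ 5.9460.
Low-risk type's separating payoff: 2925 − 195 × k* = 2925 − 195 × (2925 − 1272)/278 = 2925 − 322335/278 ≈ 1765.522.
Pooling payoff: 0.47 × 2925 + 0.53 × 1272 = 2048.91.
Difference: 1765.522 − 2048.91 = -283.388, i.e. -283.4 to one decimal place.
The low-risk type would prefer the pooling outcome.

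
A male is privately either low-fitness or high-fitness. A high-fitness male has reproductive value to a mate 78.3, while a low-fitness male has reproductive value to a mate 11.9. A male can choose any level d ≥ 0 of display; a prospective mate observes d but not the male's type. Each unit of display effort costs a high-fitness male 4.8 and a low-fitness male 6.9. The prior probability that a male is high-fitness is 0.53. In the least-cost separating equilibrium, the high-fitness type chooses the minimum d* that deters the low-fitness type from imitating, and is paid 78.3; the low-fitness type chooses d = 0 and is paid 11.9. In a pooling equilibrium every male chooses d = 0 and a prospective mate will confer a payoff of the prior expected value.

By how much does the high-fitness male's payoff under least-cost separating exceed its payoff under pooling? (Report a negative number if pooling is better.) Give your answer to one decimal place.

-15.0

Least-cost separating signal: d* solves 11.9 = 78.3 − 6.9·d*, so d* = (78.3 − 11.9)/6.9 ≈ 9.6232.
High-fitness type's separating payoff: 78.3 − 4.8 × d* = 78.3 − 4.8 × (78.3 − 11.9)/6.9 = 78.3 − 318.72/6.9 ≈ 32.109.
Pooling payoff: 0.53 × 78.3 + 0.47 × 11.9 = 47.092.
Difference: 32.109 − 47.092 = -14.983, i.e. -15.0 to one decimal place.
The high-fitness type would prefer the pooling outcome.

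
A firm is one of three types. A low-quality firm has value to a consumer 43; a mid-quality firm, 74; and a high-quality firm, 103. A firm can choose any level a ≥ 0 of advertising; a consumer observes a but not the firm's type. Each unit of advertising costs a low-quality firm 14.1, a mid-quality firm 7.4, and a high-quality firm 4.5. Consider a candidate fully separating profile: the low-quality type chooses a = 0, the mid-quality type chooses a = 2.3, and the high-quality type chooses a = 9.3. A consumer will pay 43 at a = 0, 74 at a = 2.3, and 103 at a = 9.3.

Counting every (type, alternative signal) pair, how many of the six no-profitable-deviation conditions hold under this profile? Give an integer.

5

High-quality (own payoff 103 − 4.5×9.3 = 61.15): to a=0 gives 43 → no gain ✓; to a=2.3 gives 74 − 4.5×2.3 = 63.65 → profitable ✗.
Mid-quality (own payoff 74 − 7.4×2.3 = 56.98): to a=0 gives 43 → no gain ✓; to a=9.3 gives 103 − 7.4×9.3 = 34.18 → no gain ✓.
Low-quality (own payoff 43): to a=2.3 gives 74 − 14.1×2.3 = 41.57 → no gain ✓; to a=9.3 gives 103 − 14.1×9.3 = -28.13 → no gain ✓.
5 of the 6 constraints hold; not an equilibrium.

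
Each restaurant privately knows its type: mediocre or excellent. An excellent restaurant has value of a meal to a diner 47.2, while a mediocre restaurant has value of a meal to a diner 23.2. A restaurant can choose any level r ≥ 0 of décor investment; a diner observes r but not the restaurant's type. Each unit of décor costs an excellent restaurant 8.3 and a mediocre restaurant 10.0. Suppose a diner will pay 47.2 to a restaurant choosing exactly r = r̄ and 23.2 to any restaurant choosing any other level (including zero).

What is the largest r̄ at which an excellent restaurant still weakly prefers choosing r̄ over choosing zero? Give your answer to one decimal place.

2.9

Choosing r̄ yields the excellent type 47.2 − 8.3·r̄; choosing zero yields 23.2.
The excellent type is indifferent at 47.2 − 8.3·r̄ = 23.2, i.e. r̄ = (47.2 − 23.2) / 8.3 ≈ 2.9.
For any r̄ above 2.9 the excellent type would rather pool at zero, so separation collapses.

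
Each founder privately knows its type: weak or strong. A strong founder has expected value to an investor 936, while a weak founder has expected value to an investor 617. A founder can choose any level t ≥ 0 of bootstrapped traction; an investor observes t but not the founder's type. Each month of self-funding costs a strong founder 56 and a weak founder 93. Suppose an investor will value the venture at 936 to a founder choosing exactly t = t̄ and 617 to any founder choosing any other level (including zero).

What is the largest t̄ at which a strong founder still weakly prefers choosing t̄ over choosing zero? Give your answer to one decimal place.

5.7

Choosing t̄ yields the strong type 936 − 56·t̄; choosing zero yields 617.
The strong type is indifferent at 936 − 56·t̄ = 617, i.e. t̄ = (936 − 617) / 56 ≈ 5.7.
For any t̄ above 5.7 the strong type would rather pool at zero, so separation collapses.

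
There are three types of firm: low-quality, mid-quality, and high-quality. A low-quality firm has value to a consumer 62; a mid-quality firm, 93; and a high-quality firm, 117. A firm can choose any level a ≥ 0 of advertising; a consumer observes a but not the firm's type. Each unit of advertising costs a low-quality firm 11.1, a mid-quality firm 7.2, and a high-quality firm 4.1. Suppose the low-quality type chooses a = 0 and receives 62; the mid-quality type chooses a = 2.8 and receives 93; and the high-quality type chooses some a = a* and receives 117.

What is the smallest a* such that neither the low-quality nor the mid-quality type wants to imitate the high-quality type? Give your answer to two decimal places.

Mid-quality type (on-path payoff 93 − 7.2×2.8 = 72.84) won't mimic when 72.84 ≥ 117 − 7.2·a*, i.e. a* ≥ 6.13.
Low-quality type (on-path payoff 62) won't mimic when 62 ≥ 117 − 11.1·a*, i.e. a* ≥ 4.95.
Both must hold, so a* = max(4.95, 6.13) = 6.13. The mid-quality type's constraint binds.

6.13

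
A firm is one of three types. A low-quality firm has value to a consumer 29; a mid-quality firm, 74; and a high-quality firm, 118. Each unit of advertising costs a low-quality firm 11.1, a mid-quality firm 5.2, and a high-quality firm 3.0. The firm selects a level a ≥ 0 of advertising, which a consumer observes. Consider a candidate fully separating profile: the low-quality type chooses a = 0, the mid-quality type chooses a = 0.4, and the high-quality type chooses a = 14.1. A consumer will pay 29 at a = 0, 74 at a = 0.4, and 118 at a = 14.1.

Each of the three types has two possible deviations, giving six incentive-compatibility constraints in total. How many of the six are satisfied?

5

Mid-quality (own payoff 74 − 5.2×0.4 = 71.92): to a=0 gives 29 → no gain ✓; to a=14.1 gives 118 − 5.2×14.1 = 44.68 → no gain ✓.
Low-quality (own payoff 29): to a=0.4 gives 74 − 11.1×0.4 = 69.56 → profitable ✗; to a=14.1 gives 118 − 11.1×14.1 = -38.51 → no gain ✓.
High-quality (own payoff 118 − 3.0×14.1 = 75.7): to a=0 gives 29 → no gain ✓; to a=0.4 gives 74 − 3.0×0.4 = 72.8 → no gain ✓.
5 of the 6 constraints hold; not an equilibrium.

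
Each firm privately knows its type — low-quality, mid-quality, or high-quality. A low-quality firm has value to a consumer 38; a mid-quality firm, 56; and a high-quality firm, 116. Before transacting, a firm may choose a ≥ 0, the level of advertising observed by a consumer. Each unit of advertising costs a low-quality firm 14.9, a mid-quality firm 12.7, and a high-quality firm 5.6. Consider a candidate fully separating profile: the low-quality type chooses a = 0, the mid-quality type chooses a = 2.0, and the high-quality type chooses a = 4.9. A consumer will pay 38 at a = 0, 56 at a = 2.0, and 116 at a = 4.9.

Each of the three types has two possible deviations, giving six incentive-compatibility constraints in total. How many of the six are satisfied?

High-quality (own payoff 116 − 5.6×4.9 = 88.56): to a=0 gives 38 → no gain ✓; to a=2.0 gives 56 − 5.6×2.0 = 44.8 → no gain ✓.
Low-quality (own payoff 38): to a=2.0 gives 56 − 14.9×2.0 = 26.2 → no gain ✓; to a=4.9 gives 116 − 14.9×4.9 = 42.99 → profitable ✗.
Mid-quality (own payoff 56 − 12.7×2.0 = 30.6): to a=0 gives 38 → profitable ✗; to a=4.9 gives 116 − 12.7×4.9 = 53.77 → profitable ✗.
3 of the 6 constraints hold; not an equilibrium.

3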